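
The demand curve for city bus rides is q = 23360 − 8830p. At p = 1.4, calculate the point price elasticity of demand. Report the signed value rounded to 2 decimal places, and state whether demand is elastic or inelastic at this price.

dq/dp = −8830. At p = 1.4, q = 23360 − 8830(1.4) = 10998.
Ed = (dq/dp)·(p/q) = −8830 × (1.4/10998) = -1.1240…
|Ed| = 1.12 > 1, so demand is elastic.

-1.12; elastic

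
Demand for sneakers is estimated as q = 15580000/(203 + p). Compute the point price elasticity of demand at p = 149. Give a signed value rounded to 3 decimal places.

-0.423

dq/dp = −15580000/(203 + p)² = -125.743. At p = 149, q = 44261.4.
Ed = (dq/dp)·(p/q) = (-125.743) × (149/44261.4) = -0.42329…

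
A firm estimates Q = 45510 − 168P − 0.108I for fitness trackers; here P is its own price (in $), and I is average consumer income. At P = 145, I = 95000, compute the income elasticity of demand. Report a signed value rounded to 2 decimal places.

-0.94

At the given values, Q = 45510 − 168(145) − 0.108(95000) = 10890.
∂Q/∂I = -0.108.
E = (-0.108) × (95000/10890) = -0.9421…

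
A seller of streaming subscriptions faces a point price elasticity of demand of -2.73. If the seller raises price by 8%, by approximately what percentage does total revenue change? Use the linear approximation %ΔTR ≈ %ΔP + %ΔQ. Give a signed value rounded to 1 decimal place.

%ΔQ ≈ Ed × %ΔP = (-2.73) × (+8%) = -21.8400%
%ΔTR ≈ %ΔP + %ΔQ = (+8%) + (-21.8400%) = -13.8400%

-13.8%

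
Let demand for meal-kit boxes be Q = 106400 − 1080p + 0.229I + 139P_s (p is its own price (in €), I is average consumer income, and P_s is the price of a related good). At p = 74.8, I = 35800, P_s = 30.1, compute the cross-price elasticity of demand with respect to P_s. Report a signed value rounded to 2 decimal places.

At the given values, Q = 106400 − 1080(74.8) + 0.229(35800) + 139(30.1) = 37998.1.
∂Q/∂P_s = 139.
E = (139) × (30.1/37998.1) = 0.1101…

0.11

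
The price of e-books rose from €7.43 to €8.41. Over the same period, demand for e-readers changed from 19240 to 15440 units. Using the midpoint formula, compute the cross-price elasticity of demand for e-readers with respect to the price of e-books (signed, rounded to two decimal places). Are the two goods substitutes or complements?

-1.77; complements

%ΔQ_{e-readers} = (15440 − 19240)/avg = -3800/17340 = -0.219146…
%ΔP_{e-books} = (8.41 − 7.43)/avg = 0.98/7.92 = 0.123737…
E_cross = (-3800/17340) / (0.98/7.92) = -1.7710…
E_cross < 0 ⇒ the goods are complements.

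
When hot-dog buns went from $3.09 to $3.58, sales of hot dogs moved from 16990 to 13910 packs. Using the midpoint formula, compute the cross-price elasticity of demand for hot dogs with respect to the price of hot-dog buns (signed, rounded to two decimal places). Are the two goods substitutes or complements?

-1.36; complements

%ΔQ_{hot dogs} = (13910 − 16990)/avg = -3080/15450 = -0.199352…
%ΔP_{hot-dog buns} = (3.58 − 3.09)/avg = 0.49/3.335 = 0.146926…
E_cross = (-3080/15450) / (0.49/3.335) = -1.3568…
E_cross < 0 ⇒ the goods are complements.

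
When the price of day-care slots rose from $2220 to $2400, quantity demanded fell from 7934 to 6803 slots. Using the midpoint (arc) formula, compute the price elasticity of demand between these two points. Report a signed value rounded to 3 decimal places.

%ΔQ = (6803 − 7934) / [(7934 + 6803)/2] = -1131/7368.5 = -0.153491…
%ΔP = (2400 − 2220) / [(2220 + 2400)/2] = 180/2310 = 0.077922…
Arc Ed = %ΔQ / %ΔP = (-1131/7368.5) / (180/2310) = -1.96980…

-1.970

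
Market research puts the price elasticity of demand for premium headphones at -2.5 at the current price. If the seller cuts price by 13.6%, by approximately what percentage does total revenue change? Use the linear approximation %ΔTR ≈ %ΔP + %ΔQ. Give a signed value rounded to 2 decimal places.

+20.40%

%ΔQ ≈ Ed × %ΔP = (-2.5) × (-13.6%) = +34.0000%
%ΔTR ≈ %ΔP + %ΔQ = (-13.6%) + (+34.0000%) = +20.4000%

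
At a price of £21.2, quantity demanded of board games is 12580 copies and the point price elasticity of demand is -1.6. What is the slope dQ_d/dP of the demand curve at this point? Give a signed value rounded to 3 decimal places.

Ed = (dQ_d/dP)·(P/Q_d) ⇒ dQ_d/dP = Ed·Q_d/P = (-1.6)·12580/21.2 = -949.43396…

-949.434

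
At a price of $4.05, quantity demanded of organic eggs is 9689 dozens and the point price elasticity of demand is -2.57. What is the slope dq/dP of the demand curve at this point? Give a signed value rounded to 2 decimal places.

-6148.33

Ed = (dq/dP)·(P/q) ⇒ dq/dP = Ed·q/P = (-2.57)·9689/4.05 = -6148.3283…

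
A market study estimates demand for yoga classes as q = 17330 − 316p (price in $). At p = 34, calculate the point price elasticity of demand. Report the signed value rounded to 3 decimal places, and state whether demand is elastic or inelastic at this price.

dq/dp = −316. At p = 34, q = 17330 − 316(34) = 6586.
Ed = (dq/dp)·(p/q) = −316 × (34/6586) = -1.63133…
|Ed| = 1.631 > 1, so demand is elastic.

-1.631; elastic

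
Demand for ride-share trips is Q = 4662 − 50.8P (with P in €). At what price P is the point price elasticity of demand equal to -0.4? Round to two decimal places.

Ed = −50.8P/(4662 − 50.8P). Set this equal to -0.4:
50.8P = 0.4·(4662 − 50.8P) ⇒ 50.8P(1 + 0.4) = 0.4·4662
P = 0.4·4662 / (50.8·1.4) = 26.2204…

26.22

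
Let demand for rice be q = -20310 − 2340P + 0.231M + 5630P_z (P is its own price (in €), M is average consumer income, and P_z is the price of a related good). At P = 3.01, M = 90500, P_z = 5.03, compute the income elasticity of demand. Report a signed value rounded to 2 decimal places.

0.96

At the given values, q = -20310 − 2340(3.01) + 0.231(90500) + 5630(5.03) = 21871.
∂q/∂M = 0.231.
E = (0.231) × (90500/21871) = 0.9558…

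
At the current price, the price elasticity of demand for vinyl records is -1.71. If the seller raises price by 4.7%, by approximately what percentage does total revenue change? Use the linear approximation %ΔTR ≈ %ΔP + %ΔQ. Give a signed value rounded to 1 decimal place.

-3.3%

%ΔQ ≈ Ed × %ΔP = (-1.71) × (+4.7%) = -8.0370%
%ΔTR ≈ %ΔP + %ΔQ = (+4.7%) + (-8.0370%) = -3.3370%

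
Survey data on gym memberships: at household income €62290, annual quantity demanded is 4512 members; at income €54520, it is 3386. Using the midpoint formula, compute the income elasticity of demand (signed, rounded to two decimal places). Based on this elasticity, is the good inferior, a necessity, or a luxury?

%ΔQ = (3386 − 4512)/[( 4512 + 3386)/2] = -1126/3949 = -0.285135…
%ΔIncome = (54520 − 62290)/[( 62290 + 54520)/2] = -7770/58405 = -0.133036…
E_income = (-1126/3949) / (-7770/58405) = 2.1432…
E_income > 1 ⇒ normal good, luxury.

2.14; luxury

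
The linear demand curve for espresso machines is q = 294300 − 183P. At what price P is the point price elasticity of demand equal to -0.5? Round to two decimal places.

536.07

Ed = −183P/(294300 − 183P). Set this equal to -0.5:
183P = 0.5·(294300 − 183P) ⇒ 183P(1 + 0.5) = 0.5·294300
P = 0.5·294300 / (183·1.5) = 536.0655…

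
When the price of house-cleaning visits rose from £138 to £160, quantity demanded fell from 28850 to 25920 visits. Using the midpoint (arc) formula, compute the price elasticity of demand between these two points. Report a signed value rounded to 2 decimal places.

%ΔQ = (25920 − 28850) / [(28850 + 25920)/2] = -2930/27385 = -0.106992…
%ΔP = (160 − 138) / [(138 + 160)/2] = 22/149 = 0.147651…
Arc Ed = %ΔQ / %ΔP = (-2930/27385) / (22/149) = -0.7246…

-0.72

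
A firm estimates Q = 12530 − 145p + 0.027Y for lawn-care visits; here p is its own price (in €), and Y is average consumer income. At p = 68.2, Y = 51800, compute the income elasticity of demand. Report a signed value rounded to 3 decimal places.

At the given values, Q = 12530 − 145(68.2) + 0.027(51800) = 4039.6.
∂Q/∂Y = 0.027.
E = (0.027) × (51800/4039.6) = 0.34622…

0.346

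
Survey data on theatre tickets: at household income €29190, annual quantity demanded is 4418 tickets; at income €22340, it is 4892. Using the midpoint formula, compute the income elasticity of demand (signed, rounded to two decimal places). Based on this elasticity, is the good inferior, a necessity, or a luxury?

-0.38; inferior

%ΔQ = (4892 − 4418)/[( 4418 + 4892)/2] = 474/4655 = 0.101825…
%ΔIncome = (22340 − 29190)/[( 29190 + 22340)/2] = -6850/25765 = -0.265864…
E_income = (474/4655) / (-6850/25765) = -0.3829…
E_income < 0 ⇒ inferior good.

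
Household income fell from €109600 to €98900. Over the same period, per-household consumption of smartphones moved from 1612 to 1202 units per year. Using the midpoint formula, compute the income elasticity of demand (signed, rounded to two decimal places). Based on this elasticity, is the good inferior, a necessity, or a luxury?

2.84; luxury

%ΔQ = (1202 − 1612)/[( 1612 + 1202)/2] = -410/1407 = -0.291400…
%ΔIncome = (98900 − 109600)/[( 109600 + 98900)/2] = -10700/104250 = -0.102637…
E_income = (-410/1407) / (-10700/104250) = 2.8391…
E_income > 1 ⇒ normal good, luxury.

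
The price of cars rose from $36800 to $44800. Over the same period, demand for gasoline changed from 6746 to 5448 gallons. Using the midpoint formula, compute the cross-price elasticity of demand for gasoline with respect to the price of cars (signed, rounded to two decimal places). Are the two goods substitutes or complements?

-1.09; complements

%ΔQ_{gasoline} = (5448 − 6746)/avg = -1298/6097 = -0.212891…
%ΔP_{cars} = (44800 − 36800)/avg = 8000/40800 = 0.196078…
E_cross = (-1298/6097) / (8000/40800) = -1.0857…
E_cross < 0 ⇒ the goods are complements.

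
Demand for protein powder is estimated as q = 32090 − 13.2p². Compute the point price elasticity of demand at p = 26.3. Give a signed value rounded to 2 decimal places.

-0.80

dq/dp = −2·13.2·p = -694.32. At p = 26.3, q = 22959.692.
Ed = (dq/dp)·(p/q) = (-694.32) × (26.3/22959.692) = -0.7953…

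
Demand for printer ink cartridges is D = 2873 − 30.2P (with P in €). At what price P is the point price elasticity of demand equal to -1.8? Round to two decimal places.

Ed = −30.2P/(2873 − 30.2P). Set this equal to -1.8:
30.2P = 1.8·(2873 − 30.2P) ⇒ 30.2P(1 + 1.8) = 1.8·2873
P = 1.8·2873 / (30.2·2.8) = 61.1565…

61.16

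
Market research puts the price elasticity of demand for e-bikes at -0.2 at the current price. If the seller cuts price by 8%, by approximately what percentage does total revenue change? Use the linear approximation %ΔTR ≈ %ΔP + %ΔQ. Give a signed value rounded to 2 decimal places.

-6.40%

%ΔQ ≈ Ed × %ΔP = (-0.2) × (-8%) = +1.6000%
%ΔTR ≈ %ΔP + %ΔQ = (-8%) + (+1.6000%) = -6.4000%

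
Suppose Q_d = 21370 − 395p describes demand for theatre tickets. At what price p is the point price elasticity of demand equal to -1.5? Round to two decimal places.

32.46

Ed = −395p/(21370 − 395p). Set this equal to -1.5:
395p = 1.5·(21370 − 395p) ⇒ 395p(1 + 1.5) = 1.5·21370
p = 1.5·21370 / (395·2.5) = 32.4607…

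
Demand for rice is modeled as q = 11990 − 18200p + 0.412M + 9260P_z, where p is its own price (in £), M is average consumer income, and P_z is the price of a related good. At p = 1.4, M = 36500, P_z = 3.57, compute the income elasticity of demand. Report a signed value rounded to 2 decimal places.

At the given values, q = 11990 − 18200(1.4) + 0.412(36500) + 9260(3.57) = 34606.2.
∂q/∂M = 0.412.
E = (0.412) × (36500/34606.2) = 0.4345…

0.43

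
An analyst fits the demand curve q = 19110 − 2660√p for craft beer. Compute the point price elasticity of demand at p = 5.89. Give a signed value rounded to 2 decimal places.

-0.26

dq/dp = −2660/(2√p) = -548.017. At p = 5.89, q = 12654.4.
Ed = (dq/dp)·(p/q) = (-548.017) × (5.89/12654.4) = -0.2550…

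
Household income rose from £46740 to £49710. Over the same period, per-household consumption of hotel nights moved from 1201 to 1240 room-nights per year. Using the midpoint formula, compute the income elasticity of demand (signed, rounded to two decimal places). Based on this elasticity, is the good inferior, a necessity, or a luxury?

%ΔQ = (1240 − 1201)/[( 1201 + 1240)/2] = 39/1220.5 = 0.031954…
%ΔIncome = (49710 − 46740)/[( 46740 + 49710)/2] = 2970/48225 = 0.061586…
E_income = (39/1220.5) / (2970/48225) = 0.5188…
0 < E_income < 1 ⇒ normal good, necessity.

0.52; necessity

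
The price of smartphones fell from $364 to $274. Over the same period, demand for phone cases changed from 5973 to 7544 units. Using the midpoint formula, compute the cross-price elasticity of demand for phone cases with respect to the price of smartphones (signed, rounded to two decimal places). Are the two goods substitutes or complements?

-0.82; complements

%ΔQ_{phone cases} = (7544 − 5973)/avg = 1571/6758.5 = 0.232448…
%ΔP_{smartphones} = (274 − 364)/avg = -90/319 = -0.282131…
E_cross = (1571/6758.5) / (-90/319) = -0.8238…
E_cross < 0 ⇒ the goods are complements.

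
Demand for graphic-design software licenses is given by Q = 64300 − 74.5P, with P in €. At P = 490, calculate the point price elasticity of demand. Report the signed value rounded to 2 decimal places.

dQ/dP = −74.5. At P = 490, Q = 64300 − 74.5(490) = 27795.
Ed = (dQ/dP)·(P/Q) = −74.5 × (490/27795) = -1.3133…

-1.31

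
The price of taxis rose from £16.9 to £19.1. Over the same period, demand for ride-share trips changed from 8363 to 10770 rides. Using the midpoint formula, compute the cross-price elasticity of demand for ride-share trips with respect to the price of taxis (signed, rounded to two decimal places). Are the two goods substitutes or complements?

%ΔQ_{ride-share trips} = (10770 − 8363)/avg = 2407/9566.5 = 0.251607…
%ΔP_{taxis} = (19.1 − 16.9)/avg = 2.2/18 = 0.122222…
E_cross = (2407/9566.5) / (2.2/18) = 2.0586…
E_cross > 0 ⇒ the goods are substitutes.

2.06; substitutes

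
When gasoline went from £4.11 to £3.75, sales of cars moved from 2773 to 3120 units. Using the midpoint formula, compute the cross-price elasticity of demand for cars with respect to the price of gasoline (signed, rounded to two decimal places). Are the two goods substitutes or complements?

-1.29; complements

%ΔQ_{cars} = (3120 − 2773)/avg = 347/2946.5 = 0.117766…
%ΔP_{gasoline} = (3.75 − 4.11)/avg = -0.36/3.93 = -0.091603…
E_cross = (347/2946.5) / (-0.36/3.93) = -1.2856…
E_cross < 0 ⇒ the goods are complements.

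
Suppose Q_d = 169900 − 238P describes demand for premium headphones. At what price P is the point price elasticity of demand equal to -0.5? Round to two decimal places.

237.96

Ed = −238P/(169900 − 238P). Set this equal to -0.5:
238P = 0.5·(169900 − 238P) ⇒ 238P(1 + 0.5) = 0.5·169900
P = 0.5·169900 / (238·1.5) = 237.9551…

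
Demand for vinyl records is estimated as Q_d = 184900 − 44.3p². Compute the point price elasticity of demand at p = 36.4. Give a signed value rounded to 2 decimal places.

-0.93

dQ_d/dp = −2·44.3·p = -3225.04. At p = 36.4, Q_d = 126204.272.
Ed = (dQ_d/dp)·(p/Q_d) = (-3225.04) × (36.4/126204.272) = -0.9301…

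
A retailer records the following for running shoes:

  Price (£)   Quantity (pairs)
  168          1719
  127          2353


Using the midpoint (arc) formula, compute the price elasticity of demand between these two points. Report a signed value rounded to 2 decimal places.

%ΔQ = (2353 − 1719) / [(1719 + 2353)/2] = 634/2036 = 0.311394…
%ΔP = (127 − 168) / [(168 + 127)/2] = -41/147.5 = -0.277966…
Arc Ed = %ΔQ / %ΔP = (634/2036) / (-41/147.5) = -1.1202…

-1.12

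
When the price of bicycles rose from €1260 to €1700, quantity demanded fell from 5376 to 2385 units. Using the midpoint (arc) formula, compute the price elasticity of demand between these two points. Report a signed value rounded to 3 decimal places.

%ΔQ = (2385 − 5376) / [(5376 + 2385)/2] = -2991/3880.5 = -0.770776…
%ΔP = (1700 − 1260) / [(1260 + 1700)/2] = 440/1480 = 0.297297…
Arc Ed = %ΔQ / %ΔP = (-2991/3880.5) / (440/1480) = -2.59261…

-2.593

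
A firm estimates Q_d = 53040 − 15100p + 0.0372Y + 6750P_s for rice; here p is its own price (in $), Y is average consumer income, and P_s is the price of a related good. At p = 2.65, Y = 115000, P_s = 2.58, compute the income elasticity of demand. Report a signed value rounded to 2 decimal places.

At the given values, Q_d = 53040 − 15100(2.65) + 0.0372(115000) + 6750(2.58) = 34718.
∂Q_d/∂Y = 0.0372.
E = (0.0372) × (115000/34718) = 0.1232…

0.12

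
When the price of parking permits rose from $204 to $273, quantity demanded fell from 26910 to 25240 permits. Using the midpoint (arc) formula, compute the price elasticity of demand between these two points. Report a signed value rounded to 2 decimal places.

-0.22

%ΔQ = (25240 − 26910) / [(26910 + 25240)/2] = -1670/26075 = -0.064046…
%ΔP = (273 − 204) / [(204 + 273)/2] = 69/238.5 = 0.289308…
Arc Ed = %ΔQ / %ΔP = (-1670/26075) / (69/238.5) = -0.2213…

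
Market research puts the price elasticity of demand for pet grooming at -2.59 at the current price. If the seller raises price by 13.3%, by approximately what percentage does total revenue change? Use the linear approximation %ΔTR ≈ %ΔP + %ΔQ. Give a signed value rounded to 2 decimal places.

-21.15%

%ΔQ ≈ Ed × %ΔP = (-2.59) × (+13.3%) = -34.4470%
%ΔTR ≈ %ΔP + %ΔQ = (+13.3%) + (-34.4470%) = -21.1470%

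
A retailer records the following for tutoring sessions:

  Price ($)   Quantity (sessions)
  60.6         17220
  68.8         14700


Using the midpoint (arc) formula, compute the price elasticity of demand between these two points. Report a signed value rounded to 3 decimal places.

-1.246

%ΔQ = (14700 − 17220) / [(17220 + 14700)/2] = -2520/15960 = -0.157894…
%ΔP = (68.8 − 60.6) / [(60.6 + 68.8)/2] = 8.2/64.7 = 0.126738…
Arc Ed = %ΔQ / %ΔP = (-2520/15960) / (8.2/64.7) = -1.24582…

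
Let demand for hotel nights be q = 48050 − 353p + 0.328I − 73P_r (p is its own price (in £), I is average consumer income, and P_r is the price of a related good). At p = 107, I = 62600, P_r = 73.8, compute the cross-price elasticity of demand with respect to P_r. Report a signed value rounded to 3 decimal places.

-0.212

At the given values, q = 48050 − 353(107) + 0.328(62600) − 73(73.8) = 25424.4.
∂q/∂P_r = -73.
E = (-73) × (73.8/25424.4) = -0.21189…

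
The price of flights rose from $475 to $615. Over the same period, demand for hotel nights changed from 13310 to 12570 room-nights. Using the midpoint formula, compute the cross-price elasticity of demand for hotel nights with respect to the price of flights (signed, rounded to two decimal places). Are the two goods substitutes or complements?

-0.22; complements

%ΔQ_{hotel nights} = (12570 − 13310)/avg = -740/12940 = -0.057187…
%ΔP_{flights} = (615 − 475)/avg = 140/545 = 0.256880…
E_cross = (-740/12940) / (140/545) = -0.2226…
E_cross < 0 ⇒ the goods are complements.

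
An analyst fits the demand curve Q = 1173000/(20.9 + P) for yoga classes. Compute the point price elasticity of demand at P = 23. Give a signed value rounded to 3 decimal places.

-0.524

dQ/dP = −1173000/(20.9 + P)² = -608.652. At P = 23, Q = 26719.8.
Ed = (dQ/dP)·(P/Q) = (-608.652) × (23/26719.8) = -0.52391…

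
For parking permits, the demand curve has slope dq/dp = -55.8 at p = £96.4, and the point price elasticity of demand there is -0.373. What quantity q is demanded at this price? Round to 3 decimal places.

Ed = (dq/dp)·(p/q) ⇒ q = (dq/dp)·p/Ed = (-55.8)·96.4/(-0.373) = 14421.23324…

14421.233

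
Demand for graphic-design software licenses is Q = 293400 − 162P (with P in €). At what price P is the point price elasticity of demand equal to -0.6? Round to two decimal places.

Ed = −162P/(293400 − 162P). Set this equal to -0.6:
162P = 0.6·(293400 − 162P) ⇒ 162P(1 + 0.6) = 0.6·293400
P = 0.6·293400 / (162·1.6) = 679.1666…

679.17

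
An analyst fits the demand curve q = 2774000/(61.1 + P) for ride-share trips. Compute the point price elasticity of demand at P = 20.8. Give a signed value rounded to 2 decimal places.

dq/dP = −2774000/(61.1 + P)² = -413.56. At P = 20.8, q = 33870.6.
Ed = (dq/dP)·(P/q) = (-413.56) × (20.8/33870.6) = -0.2539…

-0.25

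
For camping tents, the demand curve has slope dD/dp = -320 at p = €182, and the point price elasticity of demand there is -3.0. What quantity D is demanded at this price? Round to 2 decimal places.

19413.33

Ed = (dD/dp)·(p/D) ⇒ D = (dD/dp)·p/Ed = (-320)·182/(-3.0) = 19413.3333…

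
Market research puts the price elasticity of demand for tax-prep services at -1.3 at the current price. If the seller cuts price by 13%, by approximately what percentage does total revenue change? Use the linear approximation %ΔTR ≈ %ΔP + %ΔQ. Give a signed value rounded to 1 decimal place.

+3.9%

%ΔQ ≈ Ed × %ΔP = (-1.3) × (-13%) = +16.9000%
%ΔTR ≈ %ΔP + %ΔQ = (-13%) + (+16.9000%) = +3.9000%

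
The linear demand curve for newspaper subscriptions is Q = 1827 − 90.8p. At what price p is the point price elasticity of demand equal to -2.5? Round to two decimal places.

14.37

Ed = −90.8p/(1827 − 90.8p). Set this equal to -2.5:
90.8p = 2.5·(1827 − 90.8p) ⇒ 90.8p(1 + 2.5) = 2.5·1827
p = 2.5·1827 / (90.8·3.5) = 14.3722…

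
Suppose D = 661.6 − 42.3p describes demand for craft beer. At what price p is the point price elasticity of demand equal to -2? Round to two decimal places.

Ed = −42.3p/(661.6 − 42.3p). Set this equal to -2:
42.3p = 2·(661.6 − 42.3p) ⇒ 42.3p(1 + 2) = 2·661.6
p = 2·661.6 / (42.3·3) = 10.4271…

10.43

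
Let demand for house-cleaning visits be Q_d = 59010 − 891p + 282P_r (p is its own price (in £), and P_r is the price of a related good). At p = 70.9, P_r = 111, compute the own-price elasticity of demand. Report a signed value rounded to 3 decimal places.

At the given values, Q_d = 59010 − 891(70.9) + 282(111) = 27140.1.
∂Q_d/∂p = −891.
E = (-891) × (70.9/27140.1) = -2.32762…

-2.328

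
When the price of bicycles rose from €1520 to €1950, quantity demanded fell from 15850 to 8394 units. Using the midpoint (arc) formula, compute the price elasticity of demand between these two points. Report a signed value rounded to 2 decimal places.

%ΔQ = (8394 − 15850) / [(15850 + 8394)/2] = -7456/12122 = -0.615080…
%ΔP = (1950 − 1520) / [(1520 + 1950)/2] = 430/1735 = 0.247838…
Arc Ed = %ΔQ / %ΔP = (-7456/12122) / (430/1735) = -2.4817…

-2.48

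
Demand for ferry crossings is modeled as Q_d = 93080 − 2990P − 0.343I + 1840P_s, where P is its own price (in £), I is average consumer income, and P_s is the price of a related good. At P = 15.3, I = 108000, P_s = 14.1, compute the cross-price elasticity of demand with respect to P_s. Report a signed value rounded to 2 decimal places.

0.72

At the given values, Q_d = 93080 − 2990(15.3) − 0.343(108000) + 1840(14.1) = 36233.
∂Q_d/∂P_s = 1840.
E = (1840) × (14.1/36233) = 0.7160…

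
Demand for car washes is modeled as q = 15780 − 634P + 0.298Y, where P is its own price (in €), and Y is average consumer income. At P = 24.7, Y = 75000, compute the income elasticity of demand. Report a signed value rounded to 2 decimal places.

At the given values, q = 15780 − 634(24.7) + 0.298(75000) = 22470.2.
∂q/∂Y = 0.298.
E = (0.298) × (75000/22470.2) = 0.9946…

0.99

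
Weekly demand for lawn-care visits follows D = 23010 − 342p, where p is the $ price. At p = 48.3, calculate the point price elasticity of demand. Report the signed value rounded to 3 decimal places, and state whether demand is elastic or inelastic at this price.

-2.545; elastic

dD/dp = −342. At p = 48.3, D = 23010 − 342(48.3) = 6491.4.
Ed = (dD/dp)·(p/D) = −342 × (48.3/6491.4) = -2.54468…
|Ed| = 2.545 > 1, so demand is elastic.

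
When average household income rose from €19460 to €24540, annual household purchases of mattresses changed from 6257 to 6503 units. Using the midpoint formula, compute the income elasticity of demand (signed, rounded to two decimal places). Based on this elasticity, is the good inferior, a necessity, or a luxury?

%ΔQ = (6503 − 6257)/[( 6257 + 6503)/2] = 246/6380 = 0.038557…
%ΔIncome = (24540 − 19460)/[( 19460 + 24540)/2] = 5080/22000 = 0.230909…
E_income = (246/6380) / (5080/22000) = 0.1669…
0 < E_income < 1 ⇒ normal good, necessity.

0.17; necessity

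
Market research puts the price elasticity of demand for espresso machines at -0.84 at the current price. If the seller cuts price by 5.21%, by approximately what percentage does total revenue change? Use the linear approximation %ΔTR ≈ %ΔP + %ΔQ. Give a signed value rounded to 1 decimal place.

-0.8%

%ΔQ ≈ Ed × %ΔP = (-0.84) × (-5.21%) = +4.3764%
%ΔTR ≈ %ΔP + %ΔQ = (-5.21%) + (+4.3764%) = -0.8336%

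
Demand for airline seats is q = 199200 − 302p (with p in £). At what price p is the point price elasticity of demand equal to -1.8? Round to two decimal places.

424.03

Ed = −302p/(199200 − 302p). Set this equal to -1.8:
302p = 1.8·(199200 − 302p) ⇒ 302p(1 + 1.8) = 1.8·199200
p = 1.8·199200 / (302·2.8) = 424.0302…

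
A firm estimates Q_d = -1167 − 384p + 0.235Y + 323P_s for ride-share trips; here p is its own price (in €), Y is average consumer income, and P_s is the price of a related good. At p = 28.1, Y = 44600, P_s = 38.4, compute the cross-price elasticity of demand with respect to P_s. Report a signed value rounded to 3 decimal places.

At the given values, Q_d = -1167 − 384(28.1) + 0.235(44600) + 323(38.4) = 10926.8.
∂Q_d/∂P_s = 323.
E = (323) × (38.4/10926.8) = 1.13511…

1.135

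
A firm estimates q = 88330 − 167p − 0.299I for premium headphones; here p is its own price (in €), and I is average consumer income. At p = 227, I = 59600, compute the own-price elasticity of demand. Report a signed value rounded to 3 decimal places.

At the given values, q = 88330 − 167(227) − 0.299(59600) = 32600.6.
∂q/∂p = −167.
E = (-167) × (227/32600.6) = -1.16283…

-1.163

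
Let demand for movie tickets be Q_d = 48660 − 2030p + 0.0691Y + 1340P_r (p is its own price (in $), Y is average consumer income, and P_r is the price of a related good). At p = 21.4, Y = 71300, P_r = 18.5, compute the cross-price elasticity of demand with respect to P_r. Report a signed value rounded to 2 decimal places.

0.71

At the given values, Q_d = 48660 − 2030(21.4) + 0.0691(71300) + 1340(18.5) = 34934.83.
∂Q_d/∂P_r = 1340.
E = (1340) × (18.5/34934.83) = 0.7096…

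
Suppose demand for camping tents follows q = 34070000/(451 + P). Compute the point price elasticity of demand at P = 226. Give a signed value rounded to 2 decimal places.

dq/dP = −34070000/(451 + P)² = -74.3352. At P = 226, q = 50325.
Ed = (dq/dP)·(P/q) = (-74.3352) × (226/50325) = -0.3338…

-0.33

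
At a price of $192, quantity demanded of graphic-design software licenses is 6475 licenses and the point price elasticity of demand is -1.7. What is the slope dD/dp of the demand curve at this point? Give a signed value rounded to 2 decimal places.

-57.33

Ed = (dD/dp)·(p/D) ⇒ dD/dp = Ed·D/p = (-1.7)·6475/192 = -57.3307…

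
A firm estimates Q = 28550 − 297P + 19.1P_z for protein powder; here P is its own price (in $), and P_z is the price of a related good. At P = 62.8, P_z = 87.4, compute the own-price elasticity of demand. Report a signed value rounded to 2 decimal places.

At the given values, Q = 28550 − 297(62.8) + 19.1(87.4) = 11567.74.
∂Q/∂P = −297.
E = (-297) × (62.8/11567.74) = -1.6123…

-1.61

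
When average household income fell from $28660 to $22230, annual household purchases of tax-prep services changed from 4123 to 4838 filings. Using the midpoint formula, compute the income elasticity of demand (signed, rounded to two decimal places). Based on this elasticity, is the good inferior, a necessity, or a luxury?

%ΔQ = (4838 − 4123)/[( 4123 + 4838)/2] = 715/4480.5 = 0.159580…
%ΔIncome = (22230 − 28660)/[( 28660 + 22230)/2] = -6430/25445 = -0.252701…
E_income = (715/4480.5) / (-6430/25445) = -0.6314…
E_income < 0 ⇒ inferior good.

-0.63; inferior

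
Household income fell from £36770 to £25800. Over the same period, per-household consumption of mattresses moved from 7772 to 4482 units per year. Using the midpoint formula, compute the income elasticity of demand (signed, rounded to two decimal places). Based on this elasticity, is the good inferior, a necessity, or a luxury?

%ΔQ = (4482 − 7772)/[( 7772 + 4482)/2] = -3290/6127 = -0.536967…
%ΔIncome = (25800 − 36770)/[( 36770 + 25800)/2] = -10970/31285 = -0.350647…
E_income = (-3290/6127) / (-10970/31285) = 1.5313…
E_income > 1 ⇒ normal good, luxury.

1.53; luxury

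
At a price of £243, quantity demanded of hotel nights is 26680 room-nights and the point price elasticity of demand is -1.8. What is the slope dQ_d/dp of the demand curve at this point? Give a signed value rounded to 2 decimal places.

-197.63

Ed = (dQ_d/dp)·(p/Q_d) ⇒ dQ_d/dp = Ed·Q_d/p = (-1.8)·26680/243 = -197.6296…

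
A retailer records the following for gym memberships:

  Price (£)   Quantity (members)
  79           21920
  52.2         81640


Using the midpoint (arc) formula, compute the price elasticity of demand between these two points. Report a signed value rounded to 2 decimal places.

%ΔQ = (81640 − 21920) / [(21920 + 81640)/2] = 59720/51780 = 1.153341…
%ΔP = (52.2 − 79) / [(79 + 52.2)/2] = -26.8/65.6 = -0.408536…
Arc Ed = %ΔQ / %ΔP = (59720/51780) / (-26.8/65.6) = -2.8231…

-2.82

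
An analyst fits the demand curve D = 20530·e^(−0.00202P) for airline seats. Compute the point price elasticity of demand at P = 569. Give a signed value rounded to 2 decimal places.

dD/dP = −0.00202·D = -13.1393. At P = 569, D = 6504.58.
Ed = (dD/dP)·(P/D) = (-13.1393) × (569/6504.58) = -1.1493…

-1.15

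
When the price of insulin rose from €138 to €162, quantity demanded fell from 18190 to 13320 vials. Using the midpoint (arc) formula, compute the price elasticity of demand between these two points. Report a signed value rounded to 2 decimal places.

%ΔQ = (13320 − 18190) / [(18190 + 13320)/2] = -4870/15755 = -0.309108…
%ΔP = (162 − 138) / [(138 + 162)/2] = 24/150 = 0.16
Arc Ed = %ΔQ / %ΔP = (-4870/15755) / (24/150) = -1.9319…

-1.93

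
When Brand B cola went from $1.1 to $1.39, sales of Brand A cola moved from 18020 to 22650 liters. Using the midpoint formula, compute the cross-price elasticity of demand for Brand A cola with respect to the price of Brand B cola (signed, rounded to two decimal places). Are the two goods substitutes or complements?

%ΔQ_{Brand A cola} = (22650 − 18020)/avg = 4630/20335 = 0.227686…
%ΔP_{Brand B cola} = (1.39 − 1.1)/avg = 0.29/1.245 = 0.232931…
E_cross = (4630/20335) / (0.29/1.245) = 0.9774…
E_cross > 0 ⇒ the goods are substitutes.

0.98; substitutes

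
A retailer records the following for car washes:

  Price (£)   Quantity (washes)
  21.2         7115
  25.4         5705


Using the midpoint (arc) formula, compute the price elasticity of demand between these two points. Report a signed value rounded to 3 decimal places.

-1.220

%ΔQ = (5705 − 7115) / [(7115 + 5705)/2] = -1410/6410 = -0.219968…
%ΔP = (25.4 − 21.2) / [(21.2 + 25.4)/2] = 4.2/23.3 = 0.180257…
Arc Ed = %ΔQ / %ΔP = (-1410/6410) / (4.2/23.3) = -1.22030…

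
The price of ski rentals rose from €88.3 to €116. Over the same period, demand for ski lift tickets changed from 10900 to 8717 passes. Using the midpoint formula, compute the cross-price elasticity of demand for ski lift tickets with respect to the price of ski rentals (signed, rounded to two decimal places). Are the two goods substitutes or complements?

-0.82; complements

%ΔQ_{ski lift tickets} = (8717 − 10900)/avg = -2183/9808.5 = -0.222562…
%ΔP_{ski rentals} = (116 − 88.3)/avg = 27.7/102.15 = 0.271169…
E_cross = (-2183/9808.5) / (27.7/102.15) = -0.8207…
E_cross < 0 ⇒ the goods are complements.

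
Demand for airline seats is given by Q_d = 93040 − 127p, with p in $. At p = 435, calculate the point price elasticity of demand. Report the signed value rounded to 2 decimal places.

-1.46

dQ_d/dp = −127. At p = 435, Q_d = 93040 − 127(435) = 37795.
Ed = (dQ_d/dp)·(p/Q_d) = −127 × (435/37795) = -1.4617…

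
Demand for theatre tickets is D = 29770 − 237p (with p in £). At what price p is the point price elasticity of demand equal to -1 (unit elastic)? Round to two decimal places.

62.81

Ed = −237p/(29770 − 237p). Set this equal to -1:
237p = 1·(29770 − 237p) ⇒ 237p(1 + 1) = 1·29770
p = 1·29770 / (237·2) = 62.8059…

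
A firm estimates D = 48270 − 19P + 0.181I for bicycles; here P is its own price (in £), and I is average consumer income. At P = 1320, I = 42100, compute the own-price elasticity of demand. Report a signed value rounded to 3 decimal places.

At the given values, D = 48270 − 19(1320) + 0.181(42100) = 30810.1.
∂D/∂P = −19.
E = (-19) × (1320/30810.1) = -0.81401…

-0.814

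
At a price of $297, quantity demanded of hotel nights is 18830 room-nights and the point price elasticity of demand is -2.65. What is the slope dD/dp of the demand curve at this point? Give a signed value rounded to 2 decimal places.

-168.01

Ed = (dD/dp)·(p/D) ⇒ dD/dp = Ed·D/p = (-2.65)·18830/297 = -168.0117…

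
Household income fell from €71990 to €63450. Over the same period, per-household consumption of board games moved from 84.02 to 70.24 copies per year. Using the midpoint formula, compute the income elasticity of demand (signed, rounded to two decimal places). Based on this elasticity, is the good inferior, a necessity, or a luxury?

%ΔQ = (70.24 − 84.02)/[( 84.02 + 70.24)/2] = -13.78/77.13 = -0.178659…
%ΔIncome = (63450 − 71990)/[( 71990 + 63450)/2] = -8540/67720 = -0.126107…
E_income = (-13.78/77.13) / (-8540/67720) = 1.4167…
E_income > 1 ⇒ normal good, luxury.

1.42; luxury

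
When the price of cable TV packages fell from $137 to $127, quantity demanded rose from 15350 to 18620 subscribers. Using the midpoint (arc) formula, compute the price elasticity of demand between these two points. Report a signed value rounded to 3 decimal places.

%ΔQ = (18620 − 15350) / [(15350 + 18620)/2] = 3270/16985 = 0.192522…
%ΔP = (127 − 137) / [(137 + 127)/2] = -10/132 = -0.075757…
Arc Ed = %ΔQ / %ΔP = (3270/16985) / (-10/132) = -2.54130…

-2.541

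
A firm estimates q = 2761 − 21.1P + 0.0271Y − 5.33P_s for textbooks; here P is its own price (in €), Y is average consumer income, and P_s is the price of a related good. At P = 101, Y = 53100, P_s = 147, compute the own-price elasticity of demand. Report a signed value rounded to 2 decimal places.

-1.66

At the given values, q = 2761 − 21.1(101) + 0.0271(53100) − 5.33(147) = 1285.4.
∂q/∂P = −21.1.
E = (-21.1) × (101/1285.4) = -1.6579…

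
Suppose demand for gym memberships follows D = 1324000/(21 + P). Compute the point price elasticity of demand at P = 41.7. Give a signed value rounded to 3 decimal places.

-0.665

dD/dP = −1324000/(21 + P)² = -336.785. At P = 41.7, D = 21116.4.
Ed = (dD/dP)·(P/D) = (-336.785) × (41.7/21116.4) = -0.66507…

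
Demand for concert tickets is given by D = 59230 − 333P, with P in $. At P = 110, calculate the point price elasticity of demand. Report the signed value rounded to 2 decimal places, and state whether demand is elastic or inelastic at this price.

-1.62; elastic

dD/dP = −333. At P = 110, D = 59230 − 333(110) = 22600.
Ed = (dD/dP)·(P/D) = −333 × (110/22600) = -1.6207…
|Ed| = 1.62 > 1, so demand is elastic.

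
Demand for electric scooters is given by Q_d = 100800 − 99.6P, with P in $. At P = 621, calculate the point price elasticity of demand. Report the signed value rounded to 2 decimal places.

dQ_d/dP = −99.6. At P = 621, Q_d = 100800 − 99.6(621) = 38948.4.
Ed = (dQ_d/dP)·(P/Q_d) = −99.6 × (621/38948.4) = -1.5880…

-1.59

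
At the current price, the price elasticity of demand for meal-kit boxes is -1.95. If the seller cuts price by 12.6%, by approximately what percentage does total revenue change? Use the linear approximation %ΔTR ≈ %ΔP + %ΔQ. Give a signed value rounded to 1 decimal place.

%ΔQ ≈ Ed × %ΔP = (-1.95) × (-12.6%) = +24.5700%
%ΔTR ≈ %ΔP + %ΔQ = (-12.6%) + (+24.5700%) = +11.9700%

+12.0%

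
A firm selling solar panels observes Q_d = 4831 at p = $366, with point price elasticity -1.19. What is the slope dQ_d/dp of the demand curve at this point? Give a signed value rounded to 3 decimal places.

-15.707

Ed = (dQ_d/dp)·(p/Q_d) ⇒ dQ_d/dp = Ed·Q_d/p = (-1.19)·4831/366 = -15.70734…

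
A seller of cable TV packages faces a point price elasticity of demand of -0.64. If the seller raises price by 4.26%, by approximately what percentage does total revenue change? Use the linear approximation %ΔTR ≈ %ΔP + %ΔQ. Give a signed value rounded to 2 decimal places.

%ΔQ ≈ Ed × %ΔP = (-0.64) × (+4.26%) = -2.7264%
%ΔTR ≈ %ΔP + %ΔQ = (+4.26%) + (-2.7264%) = +1.5336%

+1.53%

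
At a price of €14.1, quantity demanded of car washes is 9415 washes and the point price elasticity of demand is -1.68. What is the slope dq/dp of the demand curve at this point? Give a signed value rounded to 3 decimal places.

Ed = (dq/dp)·(p/q) ⇒ dq/dp = Ed·q/p = (-1.68)·9415/14.1 = -1121.78723…

-1121.787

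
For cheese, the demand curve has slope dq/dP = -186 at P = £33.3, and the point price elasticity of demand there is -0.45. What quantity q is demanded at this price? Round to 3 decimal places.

13764.000

Ed = (dq/dP)·(P/q) ⇒ q = (dq/dP)·P/Ed = (-186)·33.3/(-0.45) = 13764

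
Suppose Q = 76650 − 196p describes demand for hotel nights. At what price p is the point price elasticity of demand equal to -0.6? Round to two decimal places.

146.65

Ed = −196p/(76650 − 196p). Set this equal to -0.6:
196p = 0.6·(76650 − 196p) ⇒ 196p(1 + 0.6) = 0.6·76650
p = 0.6·76650 / (196·1.6) = 146.6517…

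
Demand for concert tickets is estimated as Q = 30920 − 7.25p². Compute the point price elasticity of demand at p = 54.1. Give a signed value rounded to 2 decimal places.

dQ/dp = −2·7.25·p = -784.45. At p = 54.1, Q = 9700.6275.
Ed = (dQ/dp)·(p/Q) = (-784.45) × (54.1/9700.6275) = -4.3748…

-4.37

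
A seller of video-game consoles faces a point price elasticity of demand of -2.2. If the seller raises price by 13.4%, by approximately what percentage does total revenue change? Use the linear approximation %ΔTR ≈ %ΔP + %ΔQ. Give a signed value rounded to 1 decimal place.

-16.1%

%ΔQ ≈ Ed × %ΔP = (-2.2) × (+13.4%) = -29.4800%
%ΔTR ≈ %ΔP + %ΔQ = (+13.4%) + (-29.4800%) = -16.0800%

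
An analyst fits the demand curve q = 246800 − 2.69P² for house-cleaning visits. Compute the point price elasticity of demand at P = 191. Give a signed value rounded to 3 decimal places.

-1.320

dq/dP = −2·2.69·P = -1027.58. At P = 191, q = 148666.11.
Ed = (dq/dP)·(P/q) = (-1027.58) × (191/148666.11) = -1.32019…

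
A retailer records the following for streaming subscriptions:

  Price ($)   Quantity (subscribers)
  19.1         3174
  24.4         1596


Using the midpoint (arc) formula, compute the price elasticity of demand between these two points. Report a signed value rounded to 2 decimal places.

-2.72

%ΔQ = (1596 − 3174) / [(3174 + 1596)/2] = -1578/2385 = -0.661635…
%ΔP = (24.4 − 19.1) / [(19.1 + 24.4)/2] = 5.3/21.75 = 0.243678…
Arc Ed = %ΔQ / %ΔP = (-1578/2385) / (5.3/21.75) = -2.7152…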